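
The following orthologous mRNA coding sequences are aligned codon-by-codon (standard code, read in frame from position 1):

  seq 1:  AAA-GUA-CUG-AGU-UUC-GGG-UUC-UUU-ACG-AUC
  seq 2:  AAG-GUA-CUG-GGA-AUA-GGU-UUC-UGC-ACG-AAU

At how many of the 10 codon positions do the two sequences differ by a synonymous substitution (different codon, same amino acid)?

2

Codon 1: AAA Lys / AAG Lys — synonymous.
Codon 2: GUA Val / GUA Val — identical.
Codon 3: CUG Leu / CUG Leu — identical.
Codon 4: AGU Ser / GGA Gly — nonsynonymous.
Codon 5: UUC Phe / AUA Ile — nonsynonymous.
Codon 6: GGG Gly / GGU Gly — synonymous.
Codon 7: UUC Phe / UUC Phe — identical.
Codon 8: UUU Phe / UGC Cys — nonsynonymous.
Codon 9: ACG Thr / ACG Thr — identical.
Codon 10: AUC Ile / AAU Asn — nonsynonymous.
Synonymous differences: 2.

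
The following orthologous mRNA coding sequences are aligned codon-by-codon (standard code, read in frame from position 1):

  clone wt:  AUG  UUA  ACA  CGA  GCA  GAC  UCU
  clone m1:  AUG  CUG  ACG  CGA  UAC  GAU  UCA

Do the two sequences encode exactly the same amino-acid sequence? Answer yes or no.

Codon 1: AUG Met / AUG Met — identical.
Codon 2: UUA Leu / CUG Leu — synonymous.
Codon 3: ACA Thr / ACG Thr — synonymous.
Codon 4: CGA Arg / CGA Arg — identical.
Codon 5: GCA Ala / UAC Tyr — nonsynonymous.
Codon 6: GAC Asp / GAU Asp — synonymous.
Codon 7: UCU Ser / UCA Ser — synonymous.
Nonsynonymous differences: 1 → different protein.

no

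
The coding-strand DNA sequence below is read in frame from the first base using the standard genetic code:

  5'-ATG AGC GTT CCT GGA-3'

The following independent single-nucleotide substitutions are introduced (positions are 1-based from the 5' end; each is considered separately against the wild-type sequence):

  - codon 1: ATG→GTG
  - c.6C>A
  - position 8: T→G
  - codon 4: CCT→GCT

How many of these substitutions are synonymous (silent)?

Codon 1: ATG (Met) → GTG (Val) — missense.
Codon 2: AGC (Ser) → AGA (Arg) — missense.
Codon 3: GTT (Val) → GGT (Gly) — missense.
Codon 4: CCT (Pro) → GCT (Ala) — missense.
Synonymous: 0 of 4.

0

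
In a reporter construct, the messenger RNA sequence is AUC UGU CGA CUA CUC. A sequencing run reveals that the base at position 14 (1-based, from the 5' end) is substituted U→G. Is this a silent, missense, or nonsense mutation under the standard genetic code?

Position 14 falls in codon 5: CUC → Leu.
After the substitution the codon is CGC → Arg.
Leu ≠ Arg, so this is a missense mutation.

missense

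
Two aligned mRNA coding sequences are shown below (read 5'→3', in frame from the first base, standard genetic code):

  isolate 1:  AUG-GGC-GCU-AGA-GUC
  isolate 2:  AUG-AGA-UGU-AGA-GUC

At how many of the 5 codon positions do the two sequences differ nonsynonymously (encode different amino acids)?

Codon 1: AUG Met / AUG Met — identical.
Codon 2: GGC Gly / AGA Arg — nonsynonymous.
Codon 3: GCU Ala / UGU Cys — nonsynonymous.
Codon 4: AGA Arg / AGA Arg — identical.
Codon 5: GUC Val / GUC Val — identical.
Nonsynonymous differences: 2.

2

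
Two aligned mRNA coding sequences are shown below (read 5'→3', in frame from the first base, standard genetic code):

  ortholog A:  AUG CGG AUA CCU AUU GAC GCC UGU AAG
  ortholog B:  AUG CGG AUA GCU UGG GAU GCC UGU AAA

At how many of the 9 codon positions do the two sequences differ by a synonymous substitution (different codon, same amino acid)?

2

Codon 1: AUG Met / AUG Met — identical.
Codon 2: CGG Arg / CGG Arg — identical.
Codon 3: AUA Ile / AUA Ile — identical.
Codon 4: CCU Pro / GCU Ala — nonsynonymous.
Codon 5: AUU Ile / UGG Trp — nonsynonymous.
Codon 6: GAC Asp / GAU Asp — synonymous.
Codon 7: GCC Ala / GCC Ala — identical.
Codon 8: UGU Cys / UGU Cys — identical.
Codon 9: AAG Lys / AAA Lys — synonymous.
Synonymous differences: 2.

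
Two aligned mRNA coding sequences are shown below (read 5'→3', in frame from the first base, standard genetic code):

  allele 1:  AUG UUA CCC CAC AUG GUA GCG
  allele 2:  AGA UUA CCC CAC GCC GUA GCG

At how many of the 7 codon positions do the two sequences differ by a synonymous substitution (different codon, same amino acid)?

Codon 1: AUG Met / AGA Arg — nonsynonymous.
Codon 2: UUA Leu / UUA Leu — identical.
Codon 3: CCC Pro / CCC Pro — identical.
Codon 4: CAC His / CAC His — identical.
Codon 5: AUG Met / GCC Ala — nonsynonymous.
Codon 6: GUA Val / GUA Val — identical.
Codon 7: GCG Ala / GCG Ala — identical.
Synonymous differences: 0.

0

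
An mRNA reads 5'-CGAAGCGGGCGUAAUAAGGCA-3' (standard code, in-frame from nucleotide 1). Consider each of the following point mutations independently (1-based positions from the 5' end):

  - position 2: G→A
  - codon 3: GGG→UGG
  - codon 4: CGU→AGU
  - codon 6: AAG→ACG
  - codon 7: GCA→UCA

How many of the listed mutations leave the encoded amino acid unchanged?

Codon 1: CGA (Arg) → CAA (Gln) — missense.
Codon 3: GGG (Gly) → UGG (Trp) — missense.
Codon 4: CGU (Arg) → AGU (Ser) — missense.
Codon 6: AAG (Lys) → ACG (Thr) — missense.
Codon 7: GCA (Ala) → UCA (Ser) — missense.
Synonymous: 0 of 5.

0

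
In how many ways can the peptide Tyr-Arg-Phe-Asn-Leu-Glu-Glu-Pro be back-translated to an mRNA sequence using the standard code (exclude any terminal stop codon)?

Tyr: 2 codons.
Arg: 6 codons.
Phe: 2 codons.
Asn: 2 codons.
Leu: 6 codons.
Glu: 2 codons.
Glu: 2 codons.
Pro: 4 codons.
2 × 6 × 2 × 2 × 6 × 2 × 2 × 4 = 4608.

4608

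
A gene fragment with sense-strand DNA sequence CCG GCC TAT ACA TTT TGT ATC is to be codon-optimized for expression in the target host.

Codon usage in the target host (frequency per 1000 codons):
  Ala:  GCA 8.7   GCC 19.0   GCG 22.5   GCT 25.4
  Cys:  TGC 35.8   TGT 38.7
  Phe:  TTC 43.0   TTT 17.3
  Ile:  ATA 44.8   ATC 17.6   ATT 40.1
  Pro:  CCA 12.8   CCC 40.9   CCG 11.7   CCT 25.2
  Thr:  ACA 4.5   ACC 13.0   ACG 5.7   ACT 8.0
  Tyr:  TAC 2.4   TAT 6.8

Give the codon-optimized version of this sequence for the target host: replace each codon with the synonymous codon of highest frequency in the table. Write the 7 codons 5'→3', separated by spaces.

CCC GCT TAT ACC TTC TGT ATA

Codon 1 (Pro): best is CCC at 40.9.
Codon 2 (Ala): best is GCT at 25.4.
Codon 3 (Tyr): best is TAT at 6.8.
Codon 4 (Thr): best is ACC at 13.0.
Codon 5 (Phe): best is TTC at 43.0.
Codon 6 (Cys): best is TGT at 38.7.
Codon 7 (Ile): best is ATA at 44.8.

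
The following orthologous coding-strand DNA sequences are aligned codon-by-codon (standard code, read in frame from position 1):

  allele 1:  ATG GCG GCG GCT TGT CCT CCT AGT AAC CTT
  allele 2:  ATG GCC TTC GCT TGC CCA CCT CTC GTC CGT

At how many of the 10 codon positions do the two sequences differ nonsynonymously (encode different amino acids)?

4

Codon 1: ATG Met / ATG Met — identical.
Codon 2: GCG Ala / GCC Ala — synonymous.
Codon 3: GCG Ala / TTC Phe — nonsynonymous.
Codon 4: GCT Ala / GCT Ala — identical.
Codon 5: TGT Cys / TGC Cys — synonymous.
Codon 6: CCT Pro / CCA Pro — synonymous.
Codon 7: CCT Pro / CCT Pro — identical.
Codon 8: AGT Ser / CTC Leu — nonsynonymous.
Codon 9: AAC Asn / GTC Val — nonsynonymous.
Codon 10: CTT Leu / CGT Arg — nonsynonymous.
Nonsynonymous differences: 4.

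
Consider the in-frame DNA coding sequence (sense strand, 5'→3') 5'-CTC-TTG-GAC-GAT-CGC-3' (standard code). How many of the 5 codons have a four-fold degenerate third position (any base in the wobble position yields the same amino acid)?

2

Codon 1 CTC (Leu): third position 4-fold.
Codon 2 TTG (Leu): third position 2-fold.
Codon 3 GAC (Asp): third position 2-fold.
Codon 4 GAT (Asp): third position 2-fold.
Codon 5 CGC (Arg): third position 4-fold.
Four-fold degenerate third positions: 2.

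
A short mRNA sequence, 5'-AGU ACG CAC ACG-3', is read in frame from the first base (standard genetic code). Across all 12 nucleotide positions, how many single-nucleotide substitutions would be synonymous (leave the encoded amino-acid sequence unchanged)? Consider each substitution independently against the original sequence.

8

Codon 1 (AGU, Ser): 1 synonymous substitution.
Codon 2 (ACG, Thr): 3 synonymous substitutions.
Codon 3 (CAC, His): 1 synonymous substitution.
Codon 4 (ACG, Thr): 3 synonymous substitutions.
Total: 1 + 3 + 1 + 3 = 8.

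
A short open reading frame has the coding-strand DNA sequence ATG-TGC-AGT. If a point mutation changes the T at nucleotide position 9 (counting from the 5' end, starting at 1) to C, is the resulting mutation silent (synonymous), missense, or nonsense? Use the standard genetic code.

Position 9 falls in codon 3: AGT → Ser.
After the substitution the codon is AGC → Ser.
Both encode Ser, so the change is synonymous.

silent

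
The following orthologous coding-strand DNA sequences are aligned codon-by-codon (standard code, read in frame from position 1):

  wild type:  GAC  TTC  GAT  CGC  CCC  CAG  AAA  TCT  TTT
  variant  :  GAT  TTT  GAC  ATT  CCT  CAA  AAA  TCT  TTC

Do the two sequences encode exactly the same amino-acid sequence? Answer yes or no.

no

Codon 1: GAC Asp / GAT Asp — synonymous.
Codon 2: TTC Phe / TTT Phe — synonymous.
Codon 3: GAT Asp / GAC Asp — synonymous.
Codon 4: CGC Arg / ATT Ile — nonsynonymous.
Codon 5: CCC Pro / CCT Pro — synonymous.
Codon 6: CAG Gln / CAA Gln — synonymous.
Codon 7: AAA Lys / AAA Lys — identical.
Codon 8: TCT Ser / TCT Ser — identical.
Codon 9: TTT Phe / TTC Phe — synonymous.
Nonsynonymous differences: 1 → different protein.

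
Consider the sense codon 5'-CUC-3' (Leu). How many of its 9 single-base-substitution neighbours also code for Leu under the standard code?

3

Position 1: none → 0 synonymous.
Position 2: none → 0 synonymous.
Position 3: CUU, CUA, CUG → 3 synonymous.
Total: 0 + 0 + 3 = 3.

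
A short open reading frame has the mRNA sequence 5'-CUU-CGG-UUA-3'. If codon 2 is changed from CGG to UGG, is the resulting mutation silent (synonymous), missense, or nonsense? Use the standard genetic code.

missense

Position 4 falls in codon 2: CGG → Arg.
After the substitution the codon is UGG → Trp.
Arg ≠ Trp, so this is a missense mutation.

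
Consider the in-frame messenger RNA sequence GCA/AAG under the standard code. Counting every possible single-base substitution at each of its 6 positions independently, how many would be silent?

Codon 1 (GCA, Ala): 3 synonymous substitutions.
Codon 2 (AAG, Lys): 1 synonymous substitution.
Total: 3 + 1 = 4.

4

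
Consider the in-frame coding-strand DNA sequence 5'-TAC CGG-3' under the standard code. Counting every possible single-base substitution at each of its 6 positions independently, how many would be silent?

5

Codon 1 (TAC, Tyr): 1 synonymous substitution.
Codon 2 (CGG, Arg): 4 synonymous substitutions.
Total: 1 + 4 = 5.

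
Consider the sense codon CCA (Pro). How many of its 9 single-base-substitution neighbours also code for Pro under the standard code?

Position 1: none → 0 synonymous.
Position 2: none → 0 synonymous.
Position 3: CCU, CCC, CCG → 3 synonymous.
Total: 0 + 0 + 3 = 3.

3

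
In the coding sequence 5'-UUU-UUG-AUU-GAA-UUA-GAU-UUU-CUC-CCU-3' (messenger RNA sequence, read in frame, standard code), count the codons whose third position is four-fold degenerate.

2

Codon 1 UUU (Phe): third position 2-fold.
Codon 2 UUG (Leu): third position 2-fold.
Codon 3 AUU (Ile): third position 3-fold.
Codon 4 GAA (Glu): third position 2-fold.
Codon 5 UUA (Leu): third position 2-fold.
Codon 6 GAU (Asp): third position 2-fold.
Codon 7 UUU (Phe): third position 2-fold.
Codon 8 CUC (Leu): third position 4-fold.
Codon 9 CCU (Pro): third position 4-fold.
Four-fold degenerate third positions: 2.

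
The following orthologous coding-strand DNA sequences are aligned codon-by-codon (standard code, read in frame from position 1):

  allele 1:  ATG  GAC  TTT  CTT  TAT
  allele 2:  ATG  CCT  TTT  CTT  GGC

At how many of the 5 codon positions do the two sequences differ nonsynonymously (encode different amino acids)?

2

Codon 1: ATG Met / ATG Met — identical.
Codon 2: GAC Asp / CCT Pro — nonsynonymous.
Codon 3: TTT Phe / TTT Phe — identical.
Codon 4: CTT Leu / CTT Leu — identical.
Codon 5: TAT Tyr / GGC Gly — nonsynonymous.
Nonsynonymous differences: 2.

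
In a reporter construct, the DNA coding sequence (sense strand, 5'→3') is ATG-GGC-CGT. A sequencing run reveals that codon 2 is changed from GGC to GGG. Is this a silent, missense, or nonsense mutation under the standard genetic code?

Position 6 falls in codon 2: GGC → Gly.
After the substitution the codon is GGG → Gly.
Both encode Gly, so the change is synonymous.

silent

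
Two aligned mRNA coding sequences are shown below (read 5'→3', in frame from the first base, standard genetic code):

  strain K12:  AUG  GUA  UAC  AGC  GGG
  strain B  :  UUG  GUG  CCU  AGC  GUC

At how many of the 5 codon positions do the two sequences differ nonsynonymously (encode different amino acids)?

3

Codon 1: AUG Met / UUG Leu — nonsynonymous.
Codon 2: GUA Val / GUG Val — synonymous.
Codon 3: UAC Tyr / CCU Pro — nonsynonymous.
Codon 4: AGC Ser / AGC Ser — identical.
Codon 5: GGG Gly / GUC Val — nonsynonymous.
Nonsynonymous differences: 3.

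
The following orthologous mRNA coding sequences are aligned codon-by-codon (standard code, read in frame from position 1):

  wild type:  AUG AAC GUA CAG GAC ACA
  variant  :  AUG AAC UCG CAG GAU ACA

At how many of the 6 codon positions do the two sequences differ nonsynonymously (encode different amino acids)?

Codon 1: AUG Met / AUG Met — identical.
Codon 2: AAC Asn / AAC Asn — identical.
Codon 3: GUA Val / UCG Ser — nonsynonymous.
Codon 4: CAG Gln / CAG Gln — identical.
Codon 5: GAC Asp / GAU Asp — synonymous.
Codon 6: ACA Thr / ACA Thr — identical.
Nonsynonymous differences: 1.

1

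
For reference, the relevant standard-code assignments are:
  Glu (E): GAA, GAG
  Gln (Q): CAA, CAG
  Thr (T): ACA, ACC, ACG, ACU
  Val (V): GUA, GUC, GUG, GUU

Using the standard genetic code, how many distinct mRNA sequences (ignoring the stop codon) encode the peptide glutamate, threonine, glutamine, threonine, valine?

256

Glu: 2 codons.
Thr: 4 codons.
Gln: 2 codons.
Thr: 4 codons.
Val: 4 codons.
2 × 4 × 2 × 4 × 4 = 256.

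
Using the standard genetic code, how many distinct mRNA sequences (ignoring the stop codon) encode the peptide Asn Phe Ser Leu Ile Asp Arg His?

10368

Asn: 2 codons.
Phe: 2 codons.
Ser: 6 codons.
Leu: 6 codons.
Ile: 3 codons.
Asp: 2 codons.
Arg: 6 codons.
His: 2 codons.
2 × 2 × 6 × 6 × 3 × 2 × 6 × 2 = 10368.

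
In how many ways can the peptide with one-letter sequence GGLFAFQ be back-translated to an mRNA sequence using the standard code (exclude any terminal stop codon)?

Gly: 4 codons.
Gly: 4 codons.
Leu: 6 codons.
Phe: 2 codons.
Ala: 4 codons.
Phe: 2 codons.
Gln: 2 codons.
4 × 4 × 6 × 2 × 4 × 2 × 2 = 3072.

3072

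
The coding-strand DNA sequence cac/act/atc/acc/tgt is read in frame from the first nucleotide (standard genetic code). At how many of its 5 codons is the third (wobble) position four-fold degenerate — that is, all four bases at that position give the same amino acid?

2

Codon 1 CAC (His): third position 2-fold.
Codon 2 ACT (Thr): third position 4-fold.
Codon 3 ATC (Ile): third position 3-fold.
Codon 4 ACC (Thr): third position 4-fold.
Codon 5 TGT (Cys): third position 2-fold.
Four-fold degenerate third positions: 2.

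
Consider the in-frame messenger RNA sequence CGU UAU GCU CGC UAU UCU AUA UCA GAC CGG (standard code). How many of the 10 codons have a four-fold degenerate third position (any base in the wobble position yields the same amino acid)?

6

Codon 1 CGU (Arg): third position 4-fold.
Codon 2 UAU (Tyr): third position 2-fold.
Codon 3 GCU (Ala): third position 4-fold.
Codon 4 CGC (Arg): third position 4-fold.
Codon 5 UAU (Tyr): third position 2-fold.
Codon 6 UCU (Ser): third position 4-fold.
Codon 7 AUA (Ile): third position 3-fold.
Codon 8 UCA (Ser): third position 4-fold.
Codon 9 GAC (Asp): third position 2-fold.
Codon 10 CGG (Arg): third position 4-fold.
Four-fold degenerate third positions: 6.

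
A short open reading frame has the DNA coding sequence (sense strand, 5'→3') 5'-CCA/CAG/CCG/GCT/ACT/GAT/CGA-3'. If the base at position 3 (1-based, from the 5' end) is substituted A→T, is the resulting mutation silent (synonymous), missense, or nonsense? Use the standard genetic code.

Position 3 falls in codon 1: CCA → Pro.
After the substitution the codon is CCT → Pro.
Both encode Pro, so the change is synonymous.

silent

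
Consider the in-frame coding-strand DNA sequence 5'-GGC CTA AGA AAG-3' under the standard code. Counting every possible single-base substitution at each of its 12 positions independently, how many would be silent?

Codon 1 (GGC, Gly): 3 synonymous substitutions.
Codon 2 (CTA, Leu): 4 synonymous substitutions.
Codon 3 (AGA, Arg): 2 synonymous substitutions.
Codon 4 (AAG, Lys): 1 synonymous substitution.
Total: 3 + 4 + 2 + 1 = 10.

10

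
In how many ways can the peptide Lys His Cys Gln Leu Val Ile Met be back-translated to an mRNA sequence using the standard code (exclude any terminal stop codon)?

1152

Lys: 2 codons.
His: 2 codons.
Cys: 2 codons.
Gln: 2 codons.
Leu: 6 codons.
Val: 4 codons.
Ile: 3 codons.
Met: 1 codon.
2 × 2 × 2 × 2 × 6 × 4 × 3 × 1 = 1152.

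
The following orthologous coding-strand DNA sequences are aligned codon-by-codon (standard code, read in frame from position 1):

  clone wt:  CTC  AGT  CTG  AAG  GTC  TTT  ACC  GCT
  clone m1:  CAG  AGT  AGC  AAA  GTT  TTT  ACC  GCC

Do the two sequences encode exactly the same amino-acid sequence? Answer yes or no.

Codon 1: CTC Leu / CAG Gln — nonsynonymous.
Codon 2: AGT Ser / AGT Ser — identical.
Codon 3: CTG Leu / AGC Ser — nonsynonymous.
Codon 4: AAG Lys / AAA Lys — synonymous.
Codon 5: GTC Val / GTT Val — synonymous.
Codon 6: TTT Phe / TTT Phe — identical.
Codon 7: ACC Thr / ACC Thr — identical.
Codon 8: GCT Ala / GCC Ala — synonymous.
Nonsynonymous differences: 2 → different protein.

no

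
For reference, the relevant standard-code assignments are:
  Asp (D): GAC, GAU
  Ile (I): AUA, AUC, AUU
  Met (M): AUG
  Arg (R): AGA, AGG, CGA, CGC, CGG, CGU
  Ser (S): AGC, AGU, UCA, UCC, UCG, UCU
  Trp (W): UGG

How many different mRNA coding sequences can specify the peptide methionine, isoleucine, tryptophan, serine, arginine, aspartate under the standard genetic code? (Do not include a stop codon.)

Met: 1 codon.
Ile: 3 codons.
Trp: 1 codon.
Ser: 6 codons.
Arg: 6 codons.
Asp: 2 codons.
1 × 3 × 1 × 6 × 6 × 2 = 216.

216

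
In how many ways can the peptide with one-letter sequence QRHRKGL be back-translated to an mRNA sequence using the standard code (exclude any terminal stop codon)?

Gln: 2 codons.
Arg: 6 codons.
His: 2 codons.
Arg: 6 codons.
Lys: 2 codons.
Gly: 4 codons.
Leu: 6 codons.
2 × 6 × 2 × 6 × 2 × 4 × 6 = 6912.

6912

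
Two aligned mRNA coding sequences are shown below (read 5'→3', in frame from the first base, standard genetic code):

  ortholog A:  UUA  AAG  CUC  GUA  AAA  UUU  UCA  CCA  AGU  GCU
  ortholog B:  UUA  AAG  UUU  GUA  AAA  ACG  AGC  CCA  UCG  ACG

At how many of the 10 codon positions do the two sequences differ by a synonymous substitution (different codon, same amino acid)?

Codon 1: UUA Leu / UUA Leu — identical.
Codon 2: AAG Lys / AAG Lys — identical.
Codon 3: CUC Leu / UUU Phe — nonsynonymous.
Codon 4: GUA Val / GUA Val — identical.
Codon 5: AAA Lys / AAA Lys — identical.
Codon 6: UUU Phe / ACG Thr — nonsynonymous.
Codon 7: UCA Ser / AGC Ser — synonymous.
Codon 8: CCA Pro / CCA Pro — identical.
Codon 9: AGU Ser / UCG Ser — synonymous.
Codon 10: GCU Ala / ACG Thr — nonsynonymous.
Synonymous differences: 2.

2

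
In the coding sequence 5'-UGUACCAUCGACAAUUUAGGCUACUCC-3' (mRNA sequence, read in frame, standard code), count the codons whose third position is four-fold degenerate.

Codon 1 UGU (Cys): third position 2-fold.
Codon 2 ACC (Thr): third position 4-fold.
Codon 3 AUC (Ile): third position 3-fold.
Codon 4 GAC (Asp): third position 2-fold.
Codon 5 AAU (Asn): third position 2-fold.
Codon 6 UUA (Leu): third position 2-fold.
Codon 7 GGC (Gly): third position 4-fold.
Codon 8 UAC (Tyr): third position 2-fold.
Codon 9 UCC (Ser): third position 4-fold.
Four-fold degenerate third positions: 3.

3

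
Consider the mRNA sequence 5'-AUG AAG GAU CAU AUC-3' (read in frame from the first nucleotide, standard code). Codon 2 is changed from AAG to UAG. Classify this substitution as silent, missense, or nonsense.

nonsense

Position 4 falls in codon 2: AAG → Lys.
After the substitution the codon is UAG → Stop.
The new codon is a stop codon, so this is a nonsense mutation.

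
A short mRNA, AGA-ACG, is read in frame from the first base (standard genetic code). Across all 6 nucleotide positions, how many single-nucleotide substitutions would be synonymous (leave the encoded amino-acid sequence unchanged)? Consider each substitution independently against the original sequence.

Codon 1 (AGA, Arg): 2 synonymous substitutions.
Codon 2 (ACG, Thr): 3 synonymous substitutions.
Total: 2 + 3 = 5.

5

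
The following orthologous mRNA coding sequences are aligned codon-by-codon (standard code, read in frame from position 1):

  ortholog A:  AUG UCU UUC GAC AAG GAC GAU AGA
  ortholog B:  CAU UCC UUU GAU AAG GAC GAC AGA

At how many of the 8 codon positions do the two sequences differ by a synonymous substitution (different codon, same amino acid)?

Codon 1: AUG Met / CAU His — nonsynonymous.
Codon 2: UCU Ser / UCC Ser — synonymous.
Codon 3: UUC Phe / UUU Phe — synonymous.
Codon 4: GAC Asp / GAU Asp — synonymous.
Codon 5: AAG Lys / AAG Lys — identical.
Codon 6: GAC Asp / GAC Asp — identical.
Codon 7: GAU Asp / GAC Asp — synonymous.
Codon 8: AGA Arg / AGA Arg — identical.
Synonymous differences: 4.

4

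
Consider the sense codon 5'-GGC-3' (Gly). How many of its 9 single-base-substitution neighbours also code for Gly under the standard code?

Position 1: none → 0 synonymous.
Position 2: none → 0 synonymous.
Position 3: GGT, GGA, GGG → 3 synonymous.
Total: 0 + 0 + 3 = 3.

3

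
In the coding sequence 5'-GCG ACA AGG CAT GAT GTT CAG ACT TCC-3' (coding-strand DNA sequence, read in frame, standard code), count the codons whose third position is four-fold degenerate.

5

Codon 1 GCG (Ala): third position 4-fold.
Codon 2 ACA (Thr): third position 4-fold.
Codon 3 AGG (Arg): third position 2-fold.
Codon 4 CAT (His): third position 2-fold.
Codon 5 GAT (Asp): third position 2-fold.
Codon 6 GTT (Val): third position 4-fold.
Codon 7 CAG (Gln): third position 2-fold.
Codon 8 ACT (Thr): third position 4-fold.
Codon 9 TCC (Ser): third position 4-fold.
Four-fold degenerate third positions: 5.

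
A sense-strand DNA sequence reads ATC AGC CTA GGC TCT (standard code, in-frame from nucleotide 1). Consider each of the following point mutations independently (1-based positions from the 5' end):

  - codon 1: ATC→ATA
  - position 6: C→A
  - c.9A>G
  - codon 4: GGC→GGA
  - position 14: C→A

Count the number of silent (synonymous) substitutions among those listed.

Codon 1: ATC (Ile) → ATA (Ile) — synonymous.
Codon 2: AGC (Ser) → AGA (Arg) — missense.
Codon 3: CTA (Leu) → CTG (Leu) — synonymous.
Codon 4: GGC (Gly) → GGA (Gly) — synonymous.
Codon 5: TCT (Ser) → TAT (Tyr) — missense.
Synonymous: 3 of 5.

3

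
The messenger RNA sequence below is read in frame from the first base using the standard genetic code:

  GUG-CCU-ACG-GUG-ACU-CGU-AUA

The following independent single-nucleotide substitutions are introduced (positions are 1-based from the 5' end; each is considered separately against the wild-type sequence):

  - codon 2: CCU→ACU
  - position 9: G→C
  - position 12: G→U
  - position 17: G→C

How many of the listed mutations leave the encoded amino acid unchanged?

Codon 2: CCU (Pro) → ACU (Thr) — missense.
Codon 3: ACG (Thr) → ACC (Thr) — synonymous.
Codon 4: GUG (Val) → GUU (Val) — synonymous.
Codon 6: CGU (Arg) → CCU (Pro) — missense.
Synonymous: 2 of 4.

2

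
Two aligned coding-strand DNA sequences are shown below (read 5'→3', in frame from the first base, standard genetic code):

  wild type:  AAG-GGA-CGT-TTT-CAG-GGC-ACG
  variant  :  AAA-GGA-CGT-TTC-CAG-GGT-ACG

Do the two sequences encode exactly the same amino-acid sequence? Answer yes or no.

Codon 1: AAG Lys / AAA Lys — synonymous.
Codon 2: GGA Gly / GGA Gly — identical.
Codon 3: CGT Arg / CGT Arg — identical.
Codon 4: TTT Phe / TTC Phe — synonymous.
Codon 5: CAG Gln / CAG Gln — identical.
Codon 6: GGC Gly / GGT Gly — synonymous.
Codon 7: ACG Thr / ACG Thr — identical.
Nonsynonymous differences: 0 → same protein.

yes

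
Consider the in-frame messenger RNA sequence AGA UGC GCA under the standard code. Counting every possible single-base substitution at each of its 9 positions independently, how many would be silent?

Codon 1 (AGA, Arg): 2 synonymous substitutions.
Codon 2 (UGC, Cys): 1 synonymous substitution.
Codon 3 (GCA, Ala): 3 synonymous substitutions.
Total: 2 + 1 + 3 = 6.

6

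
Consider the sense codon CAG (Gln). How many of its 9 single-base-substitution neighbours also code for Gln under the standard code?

1

Position 1: none → 0 synonymous.
Position 2: none → 0 synonymous.
Position 3: CAA → 1 synonymous.
Total: 0 + 0 + 1 = 1.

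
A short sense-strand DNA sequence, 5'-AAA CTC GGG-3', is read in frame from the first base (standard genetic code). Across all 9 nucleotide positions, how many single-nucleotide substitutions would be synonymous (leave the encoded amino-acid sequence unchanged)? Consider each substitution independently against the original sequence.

Codon 1 (AAA, Lys): 1 synonymous substitution.
Codon 2 (CTC, Leu): 3 synonymous substitutions.
Codon 3 (GGG, Gly): 3 synonymous substitutions.
Total: 1 + 3 + 3 = 7.

7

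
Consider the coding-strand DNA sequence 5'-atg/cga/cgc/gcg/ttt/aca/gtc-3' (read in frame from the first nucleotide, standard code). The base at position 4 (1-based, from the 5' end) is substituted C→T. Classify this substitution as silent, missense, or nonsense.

Position 4 falls in codon 2: CGA → Arg.
After the substitution the codon is TGA → Stop.
The new codon is a stop codon, so this is a nonsense mutation.

nonsense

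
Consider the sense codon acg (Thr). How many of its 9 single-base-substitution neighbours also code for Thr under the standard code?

Position 1: none → 0 synonymous.
Position 2: none → 0 synonymous.
Position 3: ACU, ACC, ACA → 3 synonymous.
Total: 0 + 0 + 3 = 3.

3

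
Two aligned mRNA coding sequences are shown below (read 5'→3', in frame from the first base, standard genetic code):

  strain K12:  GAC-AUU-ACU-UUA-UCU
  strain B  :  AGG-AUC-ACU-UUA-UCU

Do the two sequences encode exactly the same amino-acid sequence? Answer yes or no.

no

Codon 1: GAC Asp / AGG Arg — nonsynonymous.
Codon 2: AUU Ile / AUC Ile — synonymous.
Codon 3: ACU Thr / ACU Thr — identical.
Codon 4: UUA Leu / UUA Leu — identical.
Codon 5: UCU Ser / UCU Ser — identical.
Nonsynonymous differences: 1 → different protein.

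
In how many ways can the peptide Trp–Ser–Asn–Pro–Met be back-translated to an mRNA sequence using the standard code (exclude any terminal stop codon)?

48

Trp: 1 codon.
Ser: 6 codons.
Asn: 2 codons.
Pro: 4 codons.
Met: 1 codon.
1 × 6 × 2 × 4 × 1 = 48.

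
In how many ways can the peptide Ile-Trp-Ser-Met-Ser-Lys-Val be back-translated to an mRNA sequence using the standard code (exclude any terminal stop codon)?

Ile: 3 codons.
Trp: 1 codon.
Ser: 6 codons.
Met: 1 codon.
Ser: 6 codons.
Lys: 2 codons.
Val: 4 codons.
3 × 1 × 6 × 1 × 6 × 2 × 4 = 864.

864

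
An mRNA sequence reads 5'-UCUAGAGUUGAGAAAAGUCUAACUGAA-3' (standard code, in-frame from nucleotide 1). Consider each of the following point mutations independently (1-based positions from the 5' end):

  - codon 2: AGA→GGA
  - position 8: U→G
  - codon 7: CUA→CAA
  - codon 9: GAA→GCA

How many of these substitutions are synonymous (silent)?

Codon 2: AGA (Arg) → GGA (Gly) — missense.
Codon 3: GUU (Val) → GGU (Gly) — missense.
Codon 7: CUA (Leu) → CAA (Gln) — missense.
Codon 9: GAA (Glu) → GCA (Ala) — missense.
Synonymous: 0 of 4.

0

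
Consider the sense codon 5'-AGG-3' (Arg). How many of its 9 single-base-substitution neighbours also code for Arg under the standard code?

2

Position 1: CGG → 1 synonymous.
Position 2: none → 0 synonymous.
Position 3: AGA → 1 synonymous.
Total: 1 + 0 + 1 = 2.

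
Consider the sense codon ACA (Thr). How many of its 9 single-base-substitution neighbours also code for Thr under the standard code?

3

Position 1: none → 0 synonymous.
Position 2: none → 0 synonymous.
Position 3: ACT, ACC, ACG → 3 synonymous.
Total: 0 + 0 + 3 = 3.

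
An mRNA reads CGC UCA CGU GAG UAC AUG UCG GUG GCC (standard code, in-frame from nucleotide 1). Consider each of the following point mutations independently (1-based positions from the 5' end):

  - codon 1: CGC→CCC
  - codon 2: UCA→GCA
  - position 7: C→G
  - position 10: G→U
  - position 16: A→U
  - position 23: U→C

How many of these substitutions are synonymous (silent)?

Codon 1: CGC (Arg) → CCC (Pro) — missense.
Codon 2: UCA (Ser) → GCA (Ala) — missense.
Codon 3: CGU (Arg) → GGU (Gly) — missense.
Codon 4: GAG (Glu) → UAG (Stop) — nonsense.
Codon 6: AUG (Met) → UUG (Leu) — missense.
Codon 8: GUG (Val) → GCG (Ala) — missense.
Synonymous: 0 of 6.

0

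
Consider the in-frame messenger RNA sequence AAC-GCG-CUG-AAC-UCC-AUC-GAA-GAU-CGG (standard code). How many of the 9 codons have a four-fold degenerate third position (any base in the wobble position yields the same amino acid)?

4

Codon 1 AAC (Asn): third position 2-fold.
Codon 2 GCG (Ala): third position 4-fold.
Codon 3 CUG (Leu): third position 4-fold.
Codon 4 AAC (Asn): third position 2-fold.
Codon 5 UCC (Ser): third position 4-fold.
Codon 6 AUC (Ile): third position 3-fold.
Codon 7 GAA (Glu): third position 2-fold.
Codon 8 GAU (Asp): third position 2-fold.
Codon 9 CGG (Arg): third position 4-fold.
Four-fold degenerate third positions: 4.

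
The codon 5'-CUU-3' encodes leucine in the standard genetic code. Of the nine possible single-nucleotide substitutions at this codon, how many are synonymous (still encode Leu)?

3

Position 1: none → 0 synonymous.
Position 2: none → 0 synonymous.
Position 3: CUC, CUA, CUG → 3 synonymous.
Total: 0 + 0 + 3 = 3.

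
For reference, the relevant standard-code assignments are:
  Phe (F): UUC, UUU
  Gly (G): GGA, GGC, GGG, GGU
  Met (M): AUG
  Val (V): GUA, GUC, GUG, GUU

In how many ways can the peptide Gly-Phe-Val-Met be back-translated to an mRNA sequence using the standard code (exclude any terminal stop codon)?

Gly: 4 codons.
Phe: 2 codons.
Val: 4 codons.
Met: 1 codon.
4 × 2 × 4 × 1 = 32.

32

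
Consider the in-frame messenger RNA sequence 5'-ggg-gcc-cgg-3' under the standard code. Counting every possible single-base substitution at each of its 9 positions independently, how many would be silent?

10

Codon 1 (GGG, Gly): 3 synonymous substitutions.
Codon 2 (GCC, Ala): 3 synonymous substitutions.
Codon 3 (CGG, Arg): 4 synonymous substitutions.
Total: 3 + 3 + 4 = 10.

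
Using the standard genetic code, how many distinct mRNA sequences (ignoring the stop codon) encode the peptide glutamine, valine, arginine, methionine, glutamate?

96

Gln: 2 codons.
Val: 4 codons.
Arg: 6 codons.
Met: 1 codon.
Glu: 2 codons.
2 × 4 × 6 × 1 × 2 = 96.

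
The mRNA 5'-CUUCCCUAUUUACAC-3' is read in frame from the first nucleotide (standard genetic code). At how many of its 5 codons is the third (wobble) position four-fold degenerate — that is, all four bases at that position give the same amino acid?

2

Codon 1 CUU (Leu): third position 4-fold.
Codon 2 CCC (Pro): third position 4-fold.
Codon 3 UAU (Tyr): third position 2-fold.
Codon 4 UUA (Leu): third position 2-fold.
Codon 5 CAC (His): third position 2-fold.
Four-fold degenerate third positions: 2.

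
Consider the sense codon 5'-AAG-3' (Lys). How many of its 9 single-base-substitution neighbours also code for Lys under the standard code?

1

Position 1: none → 0 synonymous.
Position 2: none → 0 synonymous.
Position 3: AAA → 1 synonymous.
Total: 0 + 0 + 1 = 1.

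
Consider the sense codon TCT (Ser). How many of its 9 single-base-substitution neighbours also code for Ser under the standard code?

Position 1: none → 0 synonymous.
Position 2: none → 0 synonymous.
Position 3: TCC, TCA, TCG → 3 synonymous.
Total: 0 + 0 + 3 = 3.

3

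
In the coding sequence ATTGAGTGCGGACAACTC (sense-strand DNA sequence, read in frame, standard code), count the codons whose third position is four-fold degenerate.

2

Codon 1 ATT (Ile): third position 3-fold.
Codon 2 GAG (Glu): third position 2-fold.
Codon 3 TGC (Cys): third position 2-fold.
Codon 4 GGA (Gly): third position 4-fold.
Codon 5 CAA (Gln): third position 2-fold.
Codon 6 CTC (Leu): third position 4-fold.
Four-fold degenerate third positions: 2.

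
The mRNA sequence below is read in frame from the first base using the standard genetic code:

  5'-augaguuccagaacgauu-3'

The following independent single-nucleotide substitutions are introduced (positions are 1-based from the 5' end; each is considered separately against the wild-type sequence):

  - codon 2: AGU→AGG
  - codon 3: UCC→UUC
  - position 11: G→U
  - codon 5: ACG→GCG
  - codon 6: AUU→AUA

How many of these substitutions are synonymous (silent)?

1

Codon 2: AGU (Ser) → AGG (Arg) — missense.
Codon 3: UCC (Ser) → UUC (Phe) — missense.
Codon 4: AGA (Arg) → AUA (Ile) — missense.
Codon 5: ACG (Thr) → GCG (Ala) — missense.
Codon 6: AUU (Ile) → AUA (Ile) — synonymous.
Synonymous: 1 of 5.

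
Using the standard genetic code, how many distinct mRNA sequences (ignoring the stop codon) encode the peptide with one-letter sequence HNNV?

32

His: 2 codons.
Asn: 2 codons.
Asn: 2 codons.
Val: 4 codons.
2 × 2 × 2 × 4 = 32.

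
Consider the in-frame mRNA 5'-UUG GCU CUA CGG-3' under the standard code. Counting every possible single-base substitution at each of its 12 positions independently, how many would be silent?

13

Codon 1 (UUG, Leu): 2 synonymous substitutions.
Codon 2 (GCU, Ala): 3 synonymous substitutions.
Codon 3 (CUA, Leu): 4 synonymous substitutions.
Codon 4 (CGG, Arg): 4 synonymous substitutions.
Total: 2 + 3 + 4 + 4 = 13.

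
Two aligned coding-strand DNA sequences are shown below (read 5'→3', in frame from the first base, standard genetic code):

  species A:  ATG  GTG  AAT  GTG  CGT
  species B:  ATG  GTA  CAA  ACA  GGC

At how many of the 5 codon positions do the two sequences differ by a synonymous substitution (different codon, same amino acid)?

Codon 1: ATG Met / ATG Met — identical.
Codon 2: GTG Val / GTA Val — synonymous.
Codon 3: AAT Asn / CAA Gln — nonsynonymous.
Codon 4: GTG Val / ACA Thr — nonsynonymous.
Codon 5: CGT Arg / GGC Gly — nonsynonymous.
Synonymous differences: 1.

1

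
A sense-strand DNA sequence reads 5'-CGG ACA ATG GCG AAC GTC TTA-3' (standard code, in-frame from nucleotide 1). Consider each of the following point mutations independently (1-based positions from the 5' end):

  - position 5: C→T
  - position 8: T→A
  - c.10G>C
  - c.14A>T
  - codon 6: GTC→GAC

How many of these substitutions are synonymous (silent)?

Codon 2: ACA (Thr) → ATA (Ile) — missense.
Codon 3: ATG (Met) → AAG (Lys) — missense.
Codon 4: GCG (Ala) → CCG (Pro) — missense.
Codon 5: AAC (Asn) → ATC (Ile) — missense.
Codon 6: GTC (Val) → GAC (Asp) — missense.
Synonymous: 0 of 5.

0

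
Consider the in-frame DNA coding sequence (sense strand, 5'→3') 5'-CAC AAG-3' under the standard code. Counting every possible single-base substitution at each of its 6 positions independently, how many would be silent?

2

Codon 1 (CAC, His): 1 synonymous substitution.
Codon 2 (AAG, Lys): 1 synonymous substitution.
Total: 1 + 1 = 2.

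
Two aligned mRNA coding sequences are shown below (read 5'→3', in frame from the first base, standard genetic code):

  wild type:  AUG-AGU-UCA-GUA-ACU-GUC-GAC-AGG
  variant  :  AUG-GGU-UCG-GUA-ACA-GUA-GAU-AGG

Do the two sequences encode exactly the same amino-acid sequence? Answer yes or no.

Codon 1: AUG Met / AUG Met — identical.
Codon 2: AGU Ser / GGU Gly — nonsynonymous.
Codon 3: UCA Ser / UCG Ser — synonymous.
Codon 4: GUA Val / GUA Val — identical.
Codon 5: ACU Thr / ACA Thr — synonymous.
Codon 6: GUC Val / GUA Val — synonymous.
Codon 7: GAC Asp / GAU Asp — synonymous.
Codon 8: AGG Arg / AGG Arg — identical.
Nonsynonymous differences: 1 → different protein.

no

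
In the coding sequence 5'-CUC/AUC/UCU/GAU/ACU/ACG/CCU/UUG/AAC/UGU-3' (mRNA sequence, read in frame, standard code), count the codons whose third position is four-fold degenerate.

Codon 1 CUC (Leu): third position 4-fold.
Codon 2 AUC (Ile): third position 3-fold.
Codon 3 UCU (Ser): third position 4-fold.
Codon 4 GAU (Asp): third position 2-fold.
Codon 5 ACU (Thr): third position 4-fold.
Codon 6 ACG (Thr): third position 4-fold.
Codon 7 CCU (Pro): third position 4-fold.
Codon 8 UUG (Leu): third position 2-fold.
Codon 9 AAC (Asn): third position 2-fold.
Codon 10 UGU (Cys): third position 2-fold.
Four-fold degenerate third positions: 5.

5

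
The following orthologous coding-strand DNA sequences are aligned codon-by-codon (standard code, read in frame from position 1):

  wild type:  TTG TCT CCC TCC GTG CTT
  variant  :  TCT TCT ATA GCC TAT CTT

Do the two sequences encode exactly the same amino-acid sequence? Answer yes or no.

no

Codon 1: TTG Leu / TCT Ser — nonsynonymous.
Codon 2: TCT Ser / TCT Ser — identical.
Codon 3: CCC Pro / ATA Ile — nonsynonymous.
Codon 4: TCC Ser / GCC Ala — nonsynonymous.
Codon 5: GTG Val / TAT Tyr — nonsynonymous.
Codon 6: CTT Leu / CTT Leu — identical.
Nonsynonymous differences: 4 → different protein.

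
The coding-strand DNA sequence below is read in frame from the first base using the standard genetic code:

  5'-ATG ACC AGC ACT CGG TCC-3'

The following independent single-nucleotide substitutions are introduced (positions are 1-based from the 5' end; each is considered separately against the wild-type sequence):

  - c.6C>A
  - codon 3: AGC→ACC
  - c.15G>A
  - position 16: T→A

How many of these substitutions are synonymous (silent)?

Codon 2: ACC (Thr) → ACA (Thr) — synonymous.
Codon 3: AGC (Ser) → ACC (Thr) — missense.
Codon 5: CGG (Arg) → CGA (Arg) — synonymous.
Codon 6: TCC (Ser) → ACC (Thr) — missense.
Synonymous: 2 of 4.

2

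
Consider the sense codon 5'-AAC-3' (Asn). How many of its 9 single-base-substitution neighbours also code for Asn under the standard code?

1

Position 1: none → 0 synonymous.
Position 2: none → 0 synonymous.
Position 3: AAU → 1 synonymous.
Total: 0 + 0 + 1 = 1.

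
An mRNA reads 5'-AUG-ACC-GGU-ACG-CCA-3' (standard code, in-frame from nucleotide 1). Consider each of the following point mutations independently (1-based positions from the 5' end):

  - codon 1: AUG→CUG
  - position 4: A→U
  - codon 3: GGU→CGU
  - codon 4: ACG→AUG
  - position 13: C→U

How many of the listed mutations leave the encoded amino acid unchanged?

0

Codon 1: AUG (Met) → CUG (Leu) — missense.
Codon 2: ACC (Thr) → UCC (Ser) — missense.
Codon 3: GGU (Gly) → CGU (Arg) — missense.
Codon 4: ACG (Thr) → AUG (Met) — missense.
Codon 5: CCA (Pro) → UCA (Ser) — missense.
Synonymous: 0 of 5.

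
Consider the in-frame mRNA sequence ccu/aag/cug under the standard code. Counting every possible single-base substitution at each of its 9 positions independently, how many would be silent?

8

Codon 1 (CCU, Pro): 3 synonymous substitutions.
Codon 2 (AAG, Lys): 1 synonymous substitution.
Codon 3 (CUG, Leu): 4 synonymous substitutions.
Total: 3 + 1 + 4 = 8.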